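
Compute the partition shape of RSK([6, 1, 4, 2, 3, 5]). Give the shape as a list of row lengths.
[4, 1, 1]

RSK row insertion gives P = [[1, 2, 3, 5], [4], [6]], which has shape [4, 1, 1].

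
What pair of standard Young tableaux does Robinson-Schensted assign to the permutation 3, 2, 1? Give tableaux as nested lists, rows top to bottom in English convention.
Insert each entry of the permutation into P by Schensted row insertion, recording in Q the position of each new cell.

Insert 3: appended to row 1. P = [[3]].
Insert 2: 2 bumps 3 from row 1; 3 starts row 2. P = [[2], [3]].
Insert 1: 1 bumps 2 from row 1; 2 bumps 3 from row 2; 3 starts row 3. P = [[1], [2], [3]].

So P = [[1], [2], [3]], Q = [[1], [2], [3]].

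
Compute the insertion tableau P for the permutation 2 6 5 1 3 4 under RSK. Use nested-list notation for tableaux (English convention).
P = [[1, 3, 4], [2, 5], [6]]

Insert 2: appended to row 1. P = [[2]].
Insert 6: appended to row 1. P = [[2, 6]].
Insert 5: 5 bumps 6 from row 1; 6 starts row 2. P = [[2, 5], [6]].
Insert 1: 1 bumps 2 from row 1; 2 bumps 6 from row 2; 6 starts row 3. P = [[1, 5], [2], [6]].
Insert 3: 3 bumps 5 from row 1; 5 appends to row 2. P = [[1, 3], [2, 5], [6]].
Insert 4: appended to row 1. P = [[1, 3, 4], [2, 5], [6]].

So P = [[1, 3, 4], [2, 5], [6]].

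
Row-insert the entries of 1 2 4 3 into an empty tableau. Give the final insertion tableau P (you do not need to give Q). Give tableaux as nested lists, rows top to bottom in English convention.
After inserting 1: P = [[1]].
After inserting 2: P = [[1, 2]].
After inserting 4: P = [[1, 2, 4]].
After inserting 3: P = [[1, 2, 3], [4]].

So P = [[1, 2, 3], [4]].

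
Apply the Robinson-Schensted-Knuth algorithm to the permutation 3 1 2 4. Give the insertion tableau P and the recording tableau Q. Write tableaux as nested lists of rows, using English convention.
P = [[1, 2, 4], [3]], Q = [[1, 3, 4], [2]]

Insert each entry of the permutation into P by Schensted row insertion, recording in Q the position of each new cell.

Insert 3: appended to row 1. P = [[3]].
Insert 1: 1 bumps 3 from row 1; 3 starts row 2. P = [[1], [3]].
Insert 2: appended to row 1. P = [[1, 2], [3]].
Insert 4: appended to row 1. P = [[1, 2, 4], [3]].

So P = [[1, 2, 4], [3]], Q = [[1, 3, 4], [2]].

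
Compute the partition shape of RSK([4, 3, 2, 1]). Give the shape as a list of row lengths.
Row-insert each entry into an empty tableau.

After inserting 4: P = [[4]].
After inserting 3: P = [[3], [4]].
After inserting 2: P = [[2], [3], [4]].
After inserting 1: P = [[1], [2], [3], [4]].

The final insertion tableau P = [[1], [2], [3], [4]] has shape [1, 1, 1, 1].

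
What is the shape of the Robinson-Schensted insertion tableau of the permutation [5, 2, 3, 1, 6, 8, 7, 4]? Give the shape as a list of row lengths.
Row-insert each entry into an empty tableau.

After inserting 5: P = [[5]].
After inserting 2: P = [[2], [5]].
After inserting 3: P = [[2, 3], [5]].
After inserting 1: P = [[1, 3], [2], [5]].
After inserting 6: P = [[1, 3, 6], [2], [5]].
After inserting 8: P = [[1, 3, 6, 8], [2], [5]].
After inserting 7: P = [[1, 3, 6, 7], [2, 8], [5]].
After inserting 4: P = [[1, 3, 4, 7], [2, 6], [5, 8]].

The final insertion tableau P = [[1, 3, 4, 7], [2, 6], [5, 8]] has shape [4, 2, 2].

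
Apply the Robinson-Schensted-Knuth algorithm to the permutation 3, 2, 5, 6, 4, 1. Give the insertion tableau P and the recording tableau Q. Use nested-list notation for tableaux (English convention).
P = [[1, 4, 6], [2, 5], [3]], Q = [[1, 3, 4], [2, 5], [6]]

Insert each entry of the permutation into P by Schensted row insertion, recording in Q the position of each new cell.

Insert 3: appended to row 1. P = [[3]].
Insert 2: 2 bumps 3 from row 1; 3 starts row 2. P = [[2], [3]].
Insert 5: appended to row 1. P = [[2, 5], [3]].
Insert 6: appended to row 1. P = [[2, 5, 6], [3]].
Insert 4: 4 bumps 5 from row 1; 5 appends to row 2. P = [[2, 4, 6], [3, 5]].
Insert 1: 1 bumps 2 from row 1; 2 bumps 3 from row 2; 3 starts row 3. P = [[1, 4, 6], [2, 5], [3]].

So P = [[1, 4, 6], [2, 5], [3]], Q = [[1, 3, 4], [2, 5], [6]].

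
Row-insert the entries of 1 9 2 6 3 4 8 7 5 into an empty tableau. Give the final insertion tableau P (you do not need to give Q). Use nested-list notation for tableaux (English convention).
P = [[1, 2, 3, 4, 5], [6, 7], [8], [9]]

Insert 1: appended to row 1. P = [[1]].
Insert 9: appended to row 1. P = [[1, 9]].
Insert 2: 2 bumps 9 from row 1; 9 starts row 2. P = [[1, 2], [9]].
Insert 6: appended to row 1. P = [[1, 2, 6], [9]].
Insert 3: 3 bumps 6 from row 1; 6 bumps 9 from row 2; 9 starts row 3. P = [[1, 2, 3], [6], [9]].
Insert 4: appended to row 1. P = [[1, 2, 3, 4], [6], [9]].
Insert 8: appended to row 1. P = [[1, 2, 3, 4, 8], [6], [9]].
Insert 7: 7 bumps 8 from row 1; 8 appends to row 2. P = [[1, 2, 3, 4, 7], [6, 8], [9]].
Insert 5: 5 bumps 7 from row 1; 7 bumps 8 from row 2; 8 bumps 9 from row 3; 9 starts row 4. P = [[1, 2, 3, 4, 5], [6, 7], [8], [9]].

So P = [[1, 2, 3, 4, 5], [6, 7], [8], [9]].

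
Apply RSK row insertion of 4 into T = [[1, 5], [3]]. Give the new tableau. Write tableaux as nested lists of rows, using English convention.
In row 1, 4 replaces 5 (the leftmost entry greater than 4); 5 is bumped to row 2. 5 is appended to row 2. The new tableau is [[1, 4], [3, 5]].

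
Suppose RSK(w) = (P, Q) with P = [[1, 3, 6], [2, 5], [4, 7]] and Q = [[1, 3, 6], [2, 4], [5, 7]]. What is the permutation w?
4 2 7 5 1 6 3

Reverse RSK: for i = n, n-1, ..., 1, locate i in Q, remove the corresponding corner cell from P, and reverse-bump its entry up through P; the value ejected from row 1 is w(i).

So w = 4 2 7 5 1 6 3.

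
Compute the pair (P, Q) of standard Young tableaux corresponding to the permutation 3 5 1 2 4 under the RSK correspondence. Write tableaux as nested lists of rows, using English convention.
Insert each entry of the permutation into P by Schensted row insertion, recording in Q the position of each new cell.

After inserting 3: P = [[3]].
After inserting 5: P = [[3, 5]].
After inserting 1: P = [[1, 5], [3]].
After inserting 2: P = [[1, 2], [3, 5]].
After inserting 4: P = [[1, 2, 4], [3, 5]].

So P = [[1, 2, 4], [3, 5]], Q = [[1, 2, 5], [3, 4]].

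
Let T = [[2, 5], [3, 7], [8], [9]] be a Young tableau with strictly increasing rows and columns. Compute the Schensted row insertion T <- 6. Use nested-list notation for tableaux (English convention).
6 is larger than every entry of row 1, so it is appended to row 1. The new tableau is [[2, 5, 6], [3, 7], [8], [9]].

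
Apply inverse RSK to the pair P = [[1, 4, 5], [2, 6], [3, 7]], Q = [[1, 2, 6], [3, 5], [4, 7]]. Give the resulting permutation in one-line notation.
3 7 2 1 4 6 5

Reverse the RSK construction: for i from n down to 1, find the cell of Q containing i, remove the entry at that cell from P, and reverse-bump it up through P; the value ejected from row 1 is w(i).

Step i=7: Q has 7 at row 3, column 2; remove 7 from row 3 of P and reverse-bump: 7 enters row 2 and ejects 6; 6 enters row 1 and ejects 5. So w(7) = 5. P is now [[1, 4, 6], [2, 7], [3]].
Step i=6: Q has 6 at row 1, column 3; remove that cell from P, ejecting 6. So w(6) = 6. P is now [[1, 4], [2, 7], [3]].
Step i=5: Q has 5 at row 2, column 2; remove 7 from row 2 of P and reverse-bump: 7 enters row 1 and ejects 4. So w(5) = 4. P is now [[1, 7], [2], [3]].
Step i=4: Q has 4 at row 3, column 1; remove 3 from row 3 of P and reverse-bump: 3 enters row 2 and ejects 2; 2 enters row 1 and ejects 1. So w(4) = 1. P is now [[2, 7], [3]].
Step i=3: Q has 3 at row 2, column 1; remove 3 from row 2 of P and reverse-bump: 3 enters row 1 and ejects 2. So w(3) = 2. P is now [[3, 7]].
Step i=2: Q has 2 at row 1, column 2; remove that cell from P, ejecting 7. So w(2) = 7. P is now [[3]].
Step i=1: Q has 1 at row 1, column 1; remove that cell from P, ejecting 3. So w(1) = 3. P is now [].

So w = 3 7 2 1 4 6 5.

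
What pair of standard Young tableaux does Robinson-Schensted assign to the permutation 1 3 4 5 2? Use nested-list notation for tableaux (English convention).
Insert each entry of the permutation into P by Schensted row insertion, recording in Q the position of each new cell.

Insert 1: appended to row 1. P = [[1]].
Insert 3: appended to row 1. P = [[1, 3]].
Insert 4: appended to row 1. P = [[1, 3, 4]].
Insert 5: appended to row 1. P = [[1, 3, 4, 5]].
Insert 2: 2 bumps 3 from row 1; 3 starts row 2. P = [[1, 2, 4, 5], [3]].

So P = [[1, 2, 4, 5], [3]], Q = [[1, 2, 3, 4], [5]].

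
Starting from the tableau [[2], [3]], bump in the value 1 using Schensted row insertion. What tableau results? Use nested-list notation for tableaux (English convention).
[[1], [2], [3]]

In row 1, 1 replaces 2 (the leftmost entry greater than 1); 2 is bumped to row 2. In row 2, 2 replaces 3 (the leftmost entry greater than 2); 3 is bumped to row 3. 3 starts a new row 3. The new tableau is [[1], [2], [3]].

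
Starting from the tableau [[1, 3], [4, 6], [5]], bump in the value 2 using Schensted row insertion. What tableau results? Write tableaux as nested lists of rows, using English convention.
In row 1, 2 replaces 3 (the leftmost entry greater than 2); 3 is bumped to row 2. In row 2, 3 replaces 4 (the leftmost entry greater than 3); 4 is bumped to row 3. In row 3, 4 replaces 5 (the leftmost entry greater than 4); 5 is bumped to row 4. 5 starts a new row 4. The new tableau is [[1, 2], [3, 6], [4], [5]].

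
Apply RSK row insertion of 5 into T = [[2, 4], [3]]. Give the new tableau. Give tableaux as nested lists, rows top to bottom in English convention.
5 is larger than every entry of row 1, so it is appended to row 1. The new tableau is [[2, 4, 5], [3]].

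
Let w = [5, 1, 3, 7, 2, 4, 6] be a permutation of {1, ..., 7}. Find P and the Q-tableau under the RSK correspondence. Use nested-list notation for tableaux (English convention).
Insert each entry of the permutation into P by Schensted row insertion, recording in Q the position of each new cell.

After inserting 5: P = [[5]].
After inserting 1: P = [[1], [5]].
After inserting 3: P = [[1, 3], [5]].
After inserting 7: P = [[1, 3, 7], [5]].
After inserting 2: P = [[1, 2, 7], [3], [5]].
After inserting 4: P = [[1, 2, 4], [3, 7], [5]].
After inserting 6: P = [[1, 2, 4, 6], [3, 7], [5]].

So P = [[1, 2, 4, 6], [3, 7], [5]], Q = [[1, 3, 4, 7], [2, 6], [5]].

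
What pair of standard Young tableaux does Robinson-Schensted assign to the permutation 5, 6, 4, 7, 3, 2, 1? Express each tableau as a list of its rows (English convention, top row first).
P = [[1, 6, 7], [2], [3], [4], [5]], Q = [[1, 2, 4], [3], [5], [6], [7]]

Insert each entry of the permutation into P by Schensted row insertion, recording in Q the position of each new cell.

Insert 5: appended to row 1. P = [[5]], Q = [[1]].
Insert 6: appended to row 1. P = [[5, 6]], Q = [[1, 2]].
Insert 4: 4 bumps 5 from row 1; 5 starts row 2. P = [[4, 6], [5]], Q = [[1, 2], [3]].
Insert 7: appended to row 1. P = [[4, 6, 7], [5]], Q = [[1, 2, 4], [3]].
Insert 3: 3 bumps 4 from row 1; 4 bumps 5 from row 2; 5 starts row 3. P = [[3, 6, 7], [4], [5]], Q = [[1, 2, 4], [3], [5]].
Insert 2: 2 bumps 3 from row 1; 3 bumps 4 from row 2; 4 bumps 5 from row 3; 5 starts row 4. P = [[2, 6, 7], [3], [4], [5]], Q = [[1, 2, 4], [3], [5], [6]].
Insert 1: 1 bumps 2 from row 1; 2 bumps 3 from row 2; 3 bumps 4 from row 3; 4 bumps 5 from row 4; 5 starts row 5. P = [[1, 6, 7], [2], [3], [4], [5]], Q = [[1, 2, 4], [3], [5], [6], [7]].

So P = [[1, 6, 7], [2], [3], [4], [5]], Q = [[1, 2, 4], [3], [5], [6], [7]].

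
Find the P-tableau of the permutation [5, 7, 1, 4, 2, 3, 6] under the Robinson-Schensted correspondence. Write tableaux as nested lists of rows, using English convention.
P = [[1, 2, 3, 6], [4, 7], [5]]

Insert 5: appended to row 1. P = [[5]].
Insert 7: appended to row 1. P = [[5, 7]].
Insert 1: 1 bumps 5 from row 1; 5 starts row 2. P = [[1, 7], [5]].
Insert 4: 4 bumps 7 from row 1; 7 appends to row 2. P = [[1, 4], [5, 7]].
Insert 2: 2 bumps 4 from row 1; 4 bumps 5 from row 2; 5 starts row 3. P = [[1, 2], [4, 7], [5]].
Insert 3: appended to row 1. P = [[1, 2, 3], [4, 7], [5]].
Insert 6: appended to row 1. P = [[1, 2, 3, 6], [4, 7], [5]].

So P = [[1, 2, 3, 6], [4, 7], [5]].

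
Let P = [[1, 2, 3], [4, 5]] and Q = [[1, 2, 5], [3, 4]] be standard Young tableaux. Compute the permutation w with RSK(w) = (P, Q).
Reverse the RSK construction: for i from n down to 1, find the cell of Q containing i, remove the entry at that cell from P, and reverse-bump it up through P; the value ejected from row 1 is w(i).

Step i=5: Q has 5 at row 1, column 3; remove that cell from P, ejecting 3. So w(5) = 3. P is now [[1, 2], [4, 5]].
Step i=4: Q has 4 at row 2, column 2; remove 5 from row 2 of P and reverse-bump: 5 enters row 1 and ejects 2. So w(4) = 2. P is now [[1, 5], [4]].
Step i=3: Q has 3 at row 2, column 1; remove 4 from row 2 of P and reverse-bump: 4 enters row 1 and ejects 1. So w(3) = 1. P is now [[4, 5]].
Step i=2: Q has 2 at row 1, column 2; remove that cell from P, ejecting 5. So w(2) = 5. P is now [[4]].
Step i=1: Q has 1 at row 1, column 1; remove that cell from P, ejecting 4. So w(1) = 4. P is now [].

So w = 4 5 1 2 3.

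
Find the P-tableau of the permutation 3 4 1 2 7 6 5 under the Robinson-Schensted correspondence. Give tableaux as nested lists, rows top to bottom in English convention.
Insert 3: appended to row 1. P = [[3]].
Insert 4: appended to row 1. P = [[3, 4]].
Insert 1: 1 bumps 3 from row 1; 3 starts row 2. P = [[1, 4], [3]].
Insert 2: 2 bumps 4 from row 1; 4 appends to row 2. P = [[1, 2], [3, 4]].
Insert 7: appended to row 1. P = [[1, 2, 7], [3, 4]].
Insert 6: 6 bumps 7 from row 1; 7 appends to row 2. P = [[1, 2, 6], [3, 4, 7]].
Insert 5: 5 bumps 6 from row 1; 6 bumps 7 from row 2; 7 starts row 3. P = [[1, 2, 5], [3, 4, 6], [7]].

So P = [[1, 2, 5], [3, 4, 6], [7]].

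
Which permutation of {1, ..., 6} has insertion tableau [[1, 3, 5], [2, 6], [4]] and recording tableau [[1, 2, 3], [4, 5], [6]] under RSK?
Reverse the RSK construction: for i from n down to 1, find the cell of Q containing i, remove the entry at that cell from P, and reverse-bump it up through P; the value ejected from row 1 is w(i).

Step i=6: Q has 6 at row 3, column 1; remove 4 from row 3 of P and reverse-bump: 4 enters row 2 and ejects 2; 2 enters row 1 and ejects 1. So w(6) = 1. P is now [[2, 3, 5], [4, 6]].
Step i=5: Q has 5 at row 2, column 2; remove 6 from row 2 of P and reverse-bump: 6 enters row 1 and ejects 5. So w(5) = 5. P is now [[2, 3, 6], [4]].
Step i=4: Q has 4 at row 2, column 1; remove 4 from row 2 of P and reverse-bump: 4 enters row 1 and ejects 3. So w(4) = 3. P is now [[2, 4, 6]].
Step i=3: Q has 3 at row 1, column 3; remove that cell from P, ejecting 6. So w(3) = 6. P is now [[2, 4]].
Step i=2: Q has 2 at row 1, column 2; remove that cell from P, ejecting 4. So w(2) = 4. P is now [[2]].
Step i=1: Q has 1 at row 1, column 1; remove that cell from P, ejecting 2. So w(1) = 2. P is now [].

So w = 2 4 6 3 5 1.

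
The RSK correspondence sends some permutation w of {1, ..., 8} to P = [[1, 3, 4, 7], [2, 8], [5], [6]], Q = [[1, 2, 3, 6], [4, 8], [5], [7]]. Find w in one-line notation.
2 3 6 5 4 8 1 7

Reverse the RSK construction: for i from n down to 1, find the cell of Q containing i, remove the entry at that cell from P, and reverse-bump it up through P; the value ejected from row 1 is w(i).

Step i=8: Q has 8 at row 2, column 2; remove 8 from row 2 of P and reverse-bump: 8 enters row 1 and ejects 7. So w(8) = 7. P is now [[1, 3, 4, 8], [2], [5], [6]].
Step i=7: Q has 7 at row 4, column 1; remove 6 from row 4 of P and reverse-bump: 6 enters row 3 and ejects 5; 5 enters row 2 and ejects 2; 2 enters row 1 and ejects 1. So w(7) = 1. P is now [[2, 3, 4, 8], [5], [6]].
Step i=6: Q has 6 at row 1, column 4; remove that cell from P, ejecting 8. So w(6) = 8. P is now [[2, 3, 4], [5], [6]].
Step i=5: Q has 5 at row 3, column 1; remove 6 from row 3 of P and reverse-bump: 6 enters row 2 and ejects 5; 5 enters row 1 and ejects 4. So w(5) = 4. P is now [[2, 3, 5], [6]].
Step i=4: Q has 4 at row 2, column 1; remove 6 from row 2 of P and reverse-bump: 6 enters row 1 and ejects 5. So w(4) = 5. P is now [[2, 3, 6]].
Step i=3: Q has 3 at row 1, column 3; remove that cell from P, ejecting 6. So w(3) = 6. P is now [[2, 3]].
Step i=2: Q has 2 at row 1, column 2; remove that cell from P, ejecting 3. So w(2) = 3. P is now [[2]].
Step i=1: Q has 1 at row 1, column 1; remove that cell from P, ejecting 2. So w(1) = 2. P is now [].

So w = 2 3 6 5 4 8 1 7.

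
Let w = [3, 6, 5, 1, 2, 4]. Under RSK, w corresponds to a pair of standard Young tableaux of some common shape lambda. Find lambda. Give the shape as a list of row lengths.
[3, 2, 1]

Row-insert each entry into an empty tableau.

After inserting 3: P = [[3]].
After inserting 6: P = [[3, 6]].
After inserting 5: P = [[3, 5], [6]].
After inserting 1: P = [[1, 5], [3], [6]].
After inserting 2: P = [[1, 2], [3, 5], [6]].
After inserting 4: P = [[1, 2, 4], [3, 5], [6]].

The final insertion tableau P = [[1, 2, 4], [3, 5], [6]] has shape [3, 2, 1].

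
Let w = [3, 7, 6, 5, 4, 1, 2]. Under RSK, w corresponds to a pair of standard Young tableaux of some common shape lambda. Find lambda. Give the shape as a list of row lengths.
Row-insert each entry into an empty tableau.

After inserting 3: P = [[3]].
After inserting 7: P = [[3, 7]].
After inserting 6: P = [[3, 6], [7]].
After inserting 5: P = [[3, 5], [6], [7]].
After inserting 4: P = [[3, 4], [5], [6], [7]].
After inserting 1: P = [[1, 4], [3], [5], [6], [7]].
After inserting 2: P = [[1, 2], [3, 4], [5], [6], [7]].

The final insertion tableau P = [[1, 2], [3, 4], [5], [6], [7]] has shape [2, 2, 1, 1, 1].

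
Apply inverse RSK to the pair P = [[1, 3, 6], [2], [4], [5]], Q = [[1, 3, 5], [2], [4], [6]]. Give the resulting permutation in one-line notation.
Reverse the RSK construction: for i from n down to 1, find the cell of Q containing i, remove the entry at that cell from P, and reverse-bump it up through P; the value ejected from row 1 is w(i).

Step i=6: Q has 6 at row 4, column 1; remove 5 from row 4 of P and reverse-bump: 5 enters row 3 and ejects 4; 4 enters row 2 and ejects 2; 2 enters row 1 and ejects 1. So w(6) = 1. P is now [[2, 3, 6], [4], [5]].
Step i=5: Q has 5 at row 1, column 3; remove that cell from P, ejecting 6. So w(5) = 6. P is now [[2, 3], [4], [5]].
Step i=4: Q has 4 at row 3, column 1; remove 5 from row 3 of P and reverse-bump: 5 enters row 2 and ejects 4; 4 enters row 1 and ejects 3. So w(4) = 3. P is now [[2, 4], [5]].
Step i=3: Q has 3 at row 1, column 2; remove that cell from P, ejecting 4. So w(3) = 4. P is now [[2], [5]].
Step i=2: Q has 2 at row 2, column 1; remove 5 from row 2 of P and reverse-bump: 5 enters row 1 and ejects 2. So w(2) = 2. P is now [[5]].
Step i=1: Q has 1 at row 1, column 1; remove that cell from P, ejecting 5. So w(1) = 5. P is now [].

So w = 5 2 4 3 6 1.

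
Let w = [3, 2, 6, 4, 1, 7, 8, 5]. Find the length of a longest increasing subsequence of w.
4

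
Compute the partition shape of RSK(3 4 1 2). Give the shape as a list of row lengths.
[2, 2]

Row-insert each entry into an empty tableau.

After inserting 3: P = [[3]].
After inserting 4: P = [[3, 4]].
After inserting 1: P = [[1, 4], [3]].
After inserting 2: P = [[1, 2], [3, 4]].

The final insertion tableau P = [[1, 2], [3, 4]] has shape [2, 2].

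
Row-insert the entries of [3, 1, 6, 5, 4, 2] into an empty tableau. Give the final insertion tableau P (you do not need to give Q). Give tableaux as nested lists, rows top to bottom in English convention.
Insert 3: appended to row 1. P = [[3]].
Insert 1: 1 bumps 3 from row 1; 3 starts row 2. P = [[1], [3]].
Insert 6: appended to row 1. P = [[1, 6], [3]].
Insert 5: 5 bumps 6 from row 1; 6 appends to row 2. P = [[1, 5], [3, 6]].
Insert 4: 4 bumps 5 from row 1; 5 bumps 6 from row 2; 6 starts row 3. P = [[1, 4], [3, 5], [6]].
Insert 2: 2 bumps 4 from row 1; 4 bumps 5 from row 2; 5 bumps 6 from row 3; 6 starts row 4. P = [[1, 2], [3, 4], [5], [6]].

So P = [[1, 2], [3, 4], [5], [6]].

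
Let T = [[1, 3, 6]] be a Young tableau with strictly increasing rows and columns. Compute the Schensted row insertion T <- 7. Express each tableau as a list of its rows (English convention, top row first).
7 is larger than every entry of row 1, so it is appended to row 1. The new tableau is [[1, 3, 6, 7]].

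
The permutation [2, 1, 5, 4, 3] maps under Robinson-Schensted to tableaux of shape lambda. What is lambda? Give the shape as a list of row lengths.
RSK row insertion gives P = [[1, 3], [2, 4], [5]], which has shape [2, 2, 1].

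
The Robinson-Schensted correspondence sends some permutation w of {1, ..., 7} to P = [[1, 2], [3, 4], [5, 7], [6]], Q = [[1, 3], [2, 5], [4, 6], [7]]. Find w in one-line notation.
Reverse the RSK construction: for i from n down to 1, find the cell of Q containing i, remove the entry at that cell from P, and reverse-bump it up through P; the value ejected from row 1 is w(i).

Step i=7: Q has 7 at row 4, column 1; remove 6 from row 4 of P and reverse-bump: 6 enters row 3 and ejects 5; 5 enters row 2 and ejects 4; 4 enters row 1 and ejects 2. So w(7) = 2. P is now [[1, 4], [3, 5], [6, 7]].
Step i=6: Q has 6 at row 3, column 2; remove 7 from row 3 of P and reverse-bump: 7 enters row 2 and ejects 5; 5 enters row 1 and ejects 4. So w(6) = 4. P is now [[1, 5], [3, 7], [6]].
Step i=5: Q has 5 at row 2, column 2; remove 7 from row 2 of P and reverse-bump: 7 enters row 1 and ejects 5. So w(5) = 5. P is now [[1, 7], [3], [6]].
Step i=4: Q has 4 at row 3, column 1; remove 6 from row 3 of P and reverse-bump: 6 enters row 2 and ejects 3; 3 enters row 1 and ejects 1. So w(4) = 1. P is now [[3, 7], [6]].
Step i=3: Q has 3 at row 1, column 2; remove that cell from P, ejecting 7. So w(3) = 7. P is now [[3], [6]].
Step i=2: Q has 2 at row 2, column 1; remove 6 from row 2 of P and reverse-bump: 6 enters row 1 and ejects 3. So w(2) = 3. P is now [[6]].
Step i=1: Q has 1 at row 1, column 1; remove that cell from P, ejecting 6. So w(1) = 6. P is now [].

So w = 6 3 7 1 5 4 2.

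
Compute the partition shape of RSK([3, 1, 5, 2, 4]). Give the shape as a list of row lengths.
[3, 2]

Row-insert each entry into an empty tableau.

After inserting 3: P = [[3]].
After inserting 1: P = [[1], [3]].
After inserting 5: P = [[1, 5], [3]].
After inserting 2: P = [[1, 2], [3, 5]].
After inserting 4: P = [[1, 2, 4], [3, 5]].

The final insertion tableau P = [[1, 2, 4], [3, 5]] has shape [3, 2].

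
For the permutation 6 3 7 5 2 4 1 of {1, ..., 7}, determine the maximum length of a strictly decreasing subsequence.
4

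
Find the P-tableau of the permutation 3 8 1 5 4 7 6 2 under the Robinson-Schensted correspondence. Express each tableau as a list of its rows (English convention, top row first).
P = [[1, 2, 6], [3, 4, 7], [5], [8]]

Insert 3: appended to row 1. P = [[3]].
Insert 8: appended to row 1. P = [[3, 8]].
Insert 1: 1 bumps 3 from row 1; 3 starts row 2. P = [[1, 8], [3]].
Insert 5: 5 bumps 8 from row 1; 8 appends to row 2. P = [[1, 5], [3, 8]].
Insert 4: 4 bumps 5 from row 1; 5 bumps 8 from row 2; 8 starts row 3. P = [[1, 4], [3, 5], [8]].
Insert 7: appended to row 1. P = [[1, 4, 7], [3, 5], [8]].
Insert 6: 6 bumps 7 from row 1; 7 appends to row 2. P = [[1, 4, 6], [3, 5, 7], [8]].
Insert 2: 2 bumps 4 from row 1; 4 bumps 5 from row 2; 5 bumps 8 from row 3; 8 starts row 4. P = [[1, 2, 6], [3, 4, 7], [5], [8]].

So P = [[1, 2, 6], [3, 4, 7], [5], [8]].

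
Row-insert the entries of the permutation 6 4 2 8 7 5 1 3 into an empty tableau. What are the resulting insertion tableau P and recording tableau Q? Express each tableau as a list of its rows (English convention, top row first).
Insert each entry of the permutation into P by Schensted row insertion, recording in Q the position of each new cell.

Insert 6: appended to row 1. P = [[6]].
Insert 4: 4 bumps 6 from row 1; 6 starts row 2. P = [[4], [6]].
Insert 2: 2 bumps 4 from row 1; 4 bumps 6 from row 2; 6 starts row 3. P = [[2], [4], [6]].
Insert 8: appended to row 1. P = [[2, 8], [4], [6]].
Insert 7: 7 bumps 8 from row 1; 8 appends to row 2. P = [[2, 7], [4, 8], [6]].
Insert 5: 5 bumps 7 from row 1; 7 bumps 8 from row 2; 8 appends to row 3. P = [[2, 5], [4, 7], [6, 8]].
Insert 1: 1 bumps 2 from row 1; 2 bumps 4 from row 2; 4 bumps 6 from row 3; 6 starts row 4. P = [[1, 5], [2, 7], [4, 8], [6]].
Insert 3: 3 bumps 5 from row 1; 5 bumps 7 from row 2; 7 bumps 8 from row 3; 8 appends to row 4. P = [[1, 3], [2, 5], [4, 7], [6, 8]].

So P = [[1, 3], [2, 5], [4, 7], [6, 8]], Q = [[1, 4], [2, 5], [3, 6], [7, 8]].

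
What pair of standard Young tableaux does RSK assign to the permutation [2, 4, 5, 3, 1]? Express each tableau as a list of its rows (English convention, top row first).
Insert each entry of the permutation into P by Schensted row insertion, recording in Q the position of each new cell.

Insert 2: appended to row 1. P = [[2]], Q = [[1]].
Insert 4: appended to row 1. P = [[2, 4]], Q = [[1, 2]].
Insert 5: appended to row 1. P = [[2, 4, 5]], Q = [[1, 2, 3]].
Insert 3: 3 bumps 4 from row 1; 4 starts row 2. P = [[2, 3, 5], [4]], Q = [[1, 2, 3], [4]].
Insert 1: 1 bumps 2 from row 1; 2 bumps 4 from row 2; 4 starts row 3. P = [[1, 3, 5], [2], [4]], Q = [[1, 2, 3], [4], [5]].

So P = [[1, 3, 5], [2], [4]], Q = [[1, 2, 3], [4], [5]].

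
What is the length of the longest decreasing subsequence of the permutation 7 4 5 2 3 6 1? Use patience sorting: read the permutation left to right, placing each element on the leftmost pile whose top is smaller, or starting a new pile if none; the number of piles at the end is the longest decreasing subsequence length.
4

7: new pile. tops = [7]
4: new pile. tops = [7, 4]
5: onto pile 2 (replacing 4). tops = [7, 5]
2: new pile. tops = [7, 5, 2]
3: onto pile 3 (replacing 2). tops = [7, 5, 3]
6: onto pile 2 (replacing 5). tops = [7, 6, 3]
1: new pile. tops = [7, 6, 3, 1]

4 piles, so the longest decreasing subsequence has length 4.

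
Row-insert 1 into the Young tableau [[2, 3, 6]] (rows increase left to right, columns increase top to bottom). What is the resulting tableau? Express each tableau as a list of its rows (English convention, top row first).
[[1, 3, 6], [2]]

In row 1, 1 replaces 2 (the leftmost entry greater than 1); 2 is bumped to row 2. 2 starts a new row 2. The new tableau is [[1, 3, 6], [2]].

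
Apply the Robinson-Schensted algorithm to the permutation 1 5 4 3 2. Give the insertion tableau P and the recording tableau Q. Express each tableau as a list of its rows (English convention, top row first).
Insert each entry of the permutation into P by Schensted row insertion, recording in Q the position of each new cell.

Insert 1: appended to row 1. P = [[1]].
Insert 5: appended to row 1. P = [[1, 5]].
Insert 4: 4 bumps 5 from row 1; 5 starts row 2. P = [[1, 4], [5]].
Insert 3: 3 bumps 4 from row 1; 4 bumps 5 from row 2; 5 starts row 3. P = [[1, 3], [4], [5]].
Insert 2: 2 bumps 3 from row 1; 3 bumps 4 from row 2; 4 bumps 5 from row 3; 5 starts row 4. P = [[1, 2], [3], [4], [5]].

So P = [[1, 2], [3], [4], [5]], Q = [[1, 2], [3], [4], [5]].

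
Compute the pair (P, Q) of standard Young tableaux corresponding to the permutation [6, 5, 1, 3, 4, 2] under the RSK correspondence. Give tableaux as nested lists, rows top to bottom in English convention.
Insert each entry of the permutation into P by Schensted row insertion, recording in Q the position of each new cell.

Insert 6: appended to row 1. P = [[6]], Q = [[1]].
Insert 5: 5 bumps 6 from row 1; 6 starts row 2. P = [[5], [6]], Q = [[1], [2]].
Insert 1: 1 bumps 5 from row 1; 5 bumps 6 from row 2; 6 starts row 3. P = [[1], [5], [6]], Q = [[1], [2], [3]].
Insert 3: appended to row 1. P = [[1, 3], [5], [6]], Q = [[1, 4], [2], [3]].
Insert 4: appended to row 1. P = [[1, 3, 4], [5], [6]], Q = [[1, 4, 5], [2], [3]].
Insert 2: 2 bumps 3 from row 1; 3 bumps 5 from row 2; 5 bumps 6 from row 3; 6 starts row 4. P = [[1, 2, 4], [3], [5], [6]], Q = [[1, 4, 5], [2], [3], [6]].

So P = [[1, 2, 4], [3], [5], [6]], Q = [[1, 4, 5], [2], [3], [6]].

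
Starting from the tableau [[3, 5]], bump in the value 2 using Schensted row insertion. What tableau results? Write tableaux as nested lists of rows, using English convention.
[[2, 5], [3]]

In row 1, 2 replaces 3 (the leftmost entry greater than 2); 3 is bumped to row 2. 3 starts a new row 2. The new tableau is [[2, 5], [3]].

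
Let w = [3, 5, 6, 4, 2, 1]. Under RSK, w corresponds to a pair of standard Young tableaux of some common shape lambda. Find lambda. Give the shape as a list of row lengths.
Row-insert each entry into an empty tableau.

After inserting 3: P = [[3]].
After inserting 5: P = [[3, 5]].
After inserting 6: P = [[3, 5, 6]].
After inserting 4: P = [[3, 4, 6], [5]].
After inserting 2: P = [[2, 4, 6], [3], [5]].
After inserting 1: P = [[1, 4, 6], [2], [3], [5]].

The final insertion tableau P = [[1, 4, 6], [2], [3], [5]] has shape [3, 1, 1, 1].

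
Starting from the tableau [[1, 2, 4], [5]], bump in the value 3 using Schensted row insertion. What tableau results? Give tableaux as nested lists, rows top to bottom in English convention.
In row 1, 3 replaces 4 (the leftmost entry greater than 3); 4 is bumped to row 2. In row 2, 4 replaces 5 (the leftmost entry greater than 4); 5 is bumped to row 3. 5 starts a new row 3. The new tableau is [[1, 2, 3], [4], [5]].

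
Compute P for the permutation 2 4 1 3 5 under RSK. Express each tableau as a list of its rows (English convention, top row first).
P = [[1, 3, 5], [2, 4]]

After inserting 2: P = [[2]].
After inserting 4: P = [[2, 4]].
After inserting 1: P = [[1, 4], [2]].
After inserting 3: P = [[1, 3], [2, 4]].
After inserting 5: P = [[1, 3, 5], [2, 4]].

So P = [[1, 3, 5], [2, 4]].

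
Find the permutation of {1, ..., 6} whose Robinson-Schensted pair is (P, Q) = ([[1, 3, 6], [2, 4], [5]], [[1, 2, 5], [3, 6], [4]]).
2 5 4 1 6 3

Reverse the RSK construction: for i from n down to 1, find the cell of Q containing i, remove the entry at that cell from P, and reverse-bump it up through P; the value ejected from row 1 is w(i).

Step i=6: Q has 6 at row 2, column 2; remove 4 from row 2 of P and reverse-bump: 4 enters row 1 and ejects 3. So w(6) = 3. P is now [[1, 4, 6], [2], [5]].
Step i=5: Q has 5 at row 1, column 3; remove that cell from P, ejecting 6. So w(5) = 6. P is now [[1, 4], [2], [5]].
Step i=4: Q has 4 at row 3, column 1; remove 5 from row 3 of P and reverse-bump: 5 enters row 2 and ejects 2; 2 enters row 1 and ejects 1. So w(4) = 1. P is now [[2, 4], [5]].
Step i=3: Q has 3 at row 2, column 1; remove 5 from row 2 of P and reverse-bump: 5 enters row 1 and ejects 4. So w(3) = 4. P is now [[2, 5]].
Step i=2: Q has 2 at row 1, column 2; remove that cell from P, ejecting 5. So w(2) = 5. P is now [[2]].
Step i=1: Q has 1 at row 1, column 1; remove that cell from P, ejecting 2. So w(1) = 2. P is now [].

So w = 2 5 4 1 6 3.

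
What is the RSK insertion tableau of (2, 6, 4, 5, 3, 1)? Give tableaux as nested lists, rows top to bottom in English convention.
P = [[1, 3, 5], [2], [4], [6]]

Insert 2: appended to row 1. P = [[2]].
Insert 6: appended to row 1. P = [[2, 6]].
Insert 4: 4 bumps 6 from row 1; 6 starts row 2. P = [[2, 4], [6]].
Insert 5: appended to row 1. P = [[2, 4, 5], [6]].
Insert 3: 3 bumps 4 from row 1; 4 bumps 6 from row 2; 6 starts row 3. P = [[2, 3, 5], [4], [6]].
Insert 1: 1 bumps 2 from row 1; 2 bumps 4 from row 2; 4 bumps 6 from row 3; 6 starts row 4. P = [[1, 3, 5], [2], [4], [6]].

So P = [[1, 3, 5], [2], [4], [6]].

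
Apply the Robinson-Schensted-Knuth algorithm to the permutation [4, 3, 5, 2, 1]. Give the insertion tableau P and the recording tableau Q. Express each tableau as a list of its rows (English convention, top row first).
Insert each entry of the permutation into P by Schensted row insertion, recording in Q the position of each new cell.

Insert 4: appended to row 1. P = [[4]].
Insert 3: 3 bumps 4 from row 1; 4 starts row 2. P = [[3], [4]].
Insert 5: appended to row 1. P = [[3, 5], [4]].
Insert 2: 2 bumps 3 from row 1; 3 bumps 4 from row 2; 4 starts row 3. P = [[2, 5], [3], [4]].
Insert 1: 1 bumps 2 from row 1; 2 bumps 3 from row 2; 3 bumps 4 from row 3; 4 starts row 4. P = [[1, 5], [2], [3], [4]].

So P = [[1, 5], [2], [3], [4]], Q = [[1, 3], [2], [4], [5]].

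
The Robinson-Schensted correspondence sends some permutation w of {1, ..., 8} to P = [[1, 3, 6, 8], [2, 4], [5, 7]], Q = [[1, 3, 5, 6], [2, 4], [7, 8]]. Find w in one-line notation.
Reverse the RSK construction: for i from n down to 1, find the cell of Q containing i, remove the entry at that cell from P, and reverse-bump it up through P; the value ejected from row 1 is w(i).

Step i=8: Q has 8 at row 3, column 2; remove 7 from row 3 of P and reverse-bump: 7 enters row 2 and ejects 4; 4 enters row 1 and ejects 3. So w(8) = 3. P is now [[1, 4, 6, 8], [2, 7], [5]].
Step i=7: Q has 7 at row 3, column 1; remove 5 from row 3 of P and reverse-bump: 5 enters row 2 and ejects 2; 2 enters row 1 and ejects 1. So w(7) = 1. P is now [[2, 4, 6, 8], [5, 7]].
Step i=6: Q has 6 at row 1, column 4; remove that cell from P, ejecting 8. So w(6) = 8. P is now [[2, 4, 6], [5, 7]].
Step i=5: Q has 5 at row 1, column 3; remove that cell from P, ejecting 6. So w(5) = 6. P is now [[2, 4], [5, 7]].
Step i=4: Q has 4 at row 2, column 2; remove 7 from row 2 of P and reverse-bump: 7 enters row 1 and ejects 4. So w(4) = 4. P is now [[2, 7], [5]].
Step i=3: Q has 3 at row 1, column 2; remove that cell from P, ejecting 7. So w(3) = 7. P is now [[2], [5]].
Step i=2: Q has 2 at row 2, column 1; remove 5 from row 2 of P and reverse-bump: 5 enters row 1 and ejects 2. So w(2) = 2. P is now [[5]].
Step i=1: Q has 1 at row 1, column 1; remove that cell from P, ejecting 5. So w(1) = 5. P is now [].

So w = 5 2 7 4 6 8 1 3.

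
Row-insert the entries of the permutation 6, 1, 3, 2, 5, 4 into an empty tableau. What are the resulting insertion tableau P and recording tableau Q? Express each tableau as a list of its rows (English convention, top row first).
P = [[1, 2, 4], [3, 5], [6]], Q = [[1, 3, 5], [2, 6], [4]]

Insert each entry of the permutation into P by Schensted row insertion, recording in Q the position of each new cell.

Insert 6: appended to row 1. P = [[6]].
Insert 1: 1 bumps 6 from row 1; 6 starts row 2. P = [[1], [6]].
Insert 3: appended to row 1. P = [[1, 3], [6]].
Insert 2: 2 bumps 3 from row 1; 3 bumps 6 from row 2; 6 starts row 3. P = [[1, 2], [3], [6]].
Insert 5: appended to row 1. P = [[1, 2, 5], [3], [6]].
Insert 4: 4 bumps 5 from row 1; 5 appends to row 2. P = [[1, 2, 4], [3, 5], [6]].

So P = [[1, 2, 4], [3, 5], [6]], Q = [[1, 3, 5], [2, 6], [4]].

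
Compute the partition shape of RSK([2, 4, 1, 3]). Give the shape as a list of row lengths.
Row-insert each entry into an empty tableau.

After inserting 2: P = [[2]].
After inserting 4: P = [[2, 4]].
After inserting 1: P = [[1, 4], [2]].
After inserting 3: P = [[1, 3], [2, 4]].

The final insertion tableau P = [[1, 3], [2, 4]] has shape [2, 2].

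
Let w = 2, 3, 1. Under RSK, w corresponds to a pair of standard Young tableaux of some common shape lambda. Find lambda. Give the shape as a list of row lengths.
RSK row insertion gives P = [[1, 3], [2]], which has shape [2, 1].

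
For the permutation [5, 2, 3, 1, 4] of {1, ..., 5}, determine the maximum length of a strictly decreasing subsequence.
3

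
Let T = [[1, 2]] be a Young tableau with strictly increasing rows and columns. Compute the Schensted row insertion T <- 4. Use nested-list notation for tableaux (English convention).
[[1, 2, 4]]

4 is larger than every entry of row 1, so it is appended to row 1. The new tableau is [[1, 2, 4]].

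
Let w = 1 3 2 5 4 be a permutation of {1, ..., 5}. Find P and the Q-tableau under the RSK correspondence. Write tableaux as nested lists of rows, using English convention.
Insert each entry of the permutation into P by Schensted row insertion, recording in Q the position of each new cell.

Insert 1: appended to row 1. P = [[1]], Q = [[1]].
Insert 3: appended to row 1. P = [[1, 3]], Q = [[1, 2]].
Insert 2: 2 bumps 3 from row 1; 3 starts row 2. P = [[1, 2], [3]], Q = [[1, 2], [3]].
Insert 5: appended to row 1. P = [[1, 2, 5], [3]], Q = [[1, 2, 4], [3]].
Insert 4: 4 bumps 5 from row 1; 5 appends to row 2. P = [[1, 2, 4], [3, 5]], Q = [[1, 2, 4], [3, 5]].

So P = [[1, 2, 4], [3, 5]], Q = [[1, 2, 4], [3, 5]].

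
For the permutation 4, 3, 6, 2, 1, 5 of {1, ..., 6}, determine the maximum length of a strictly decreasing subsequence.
4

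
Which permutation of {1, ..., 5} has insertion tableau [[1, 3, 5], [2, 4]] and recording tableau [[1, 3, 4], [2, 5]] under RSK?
2 1 4 5 3

Reverse the RSK construction: for i from n down to 1, find the cell of Q containing i, remove the entry at that cell from P, and reverse-bump it up through P; the value ejected from row 1 is w(i).

Step i=5: Q has 5 at row 2, column 2; remove 4 from row 2 of P and reverse-bump: 4 enters row 1 and ejects 3. So w(5) = 3. P is now [[1, 4, 5], [2]].
Step i=4: Q has 4 at row 1, column 3; remove that cell from P, ejecting 5. So w(4) = 5. P is now [[1, 4], [2]].
Step i=3: Q has 3 at row 1, column 2; remove that cell from P, ejecting 4. So w(3) = 4. P is now [[1], [2]].
Step i=2: Q has 2 at row 2, column 1; remove 2 from row 2 of P and reverse-bump: 2 enters row 1 and ejects 1. So w(2) = 1. P is now [[2]].
Step i=1: Q has 1 at row 1, column 1; remove that cell from P, ejecting 2. So w(1) = 2. P is now [].

So w = 2 1 4 5 3.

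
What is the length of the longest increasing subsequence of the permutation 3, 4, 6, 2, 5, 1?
3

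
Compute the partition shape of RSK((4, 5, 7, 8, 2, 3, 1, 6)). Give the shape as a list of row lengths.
Row-insert each entry into an empty tableau.

After inserting 4: P = [[4]].
After inserting 5: P = [[4, 5]].
After inserting 7: P = [[4, 5, 7]].
After inserting 8: P = [[4, 5, 7, 8]].
After inserting 2: P = [[2, 5, 7, 8], [4]].
After inserting 3: P = [[2, 3, 7, 8], [4, 5]].
After inserting 1: P = [[1, 3, 7, 8], [2, 5], [4]].
After inserting 6: P = [[1, 3, 6, 8], [2, 5, 7], [4]].

The final insertion tableau P = [[1, 3, 6, 8], [2, 5, 7], [4]] has shape [4, 3, 1].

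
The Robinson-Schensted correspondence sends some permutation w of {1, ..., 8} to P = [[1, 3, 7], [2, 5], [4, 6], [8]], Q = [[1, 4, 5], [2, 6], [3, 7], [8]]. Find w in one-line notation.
4 2 1 6 8 7 5 3

Reverse the RSK construction: for i from n down to 1, find the cell of Q containing i, remove the entry at that cell from P, and reverse-bump it up through P; the value ejected from row 1 is w(i).

Step i=8: Q has 8 at row 4, column 1; remove 8 from row 4 of P and reverse-bump: 8 enters row 3 and ejects 6; 6 enters row 2 and ejects 5; 5 enters row 1 and ejects 3. So w(8) = 3. P is now [[1, 5, 7], [2, 6], [4, 8]].
Step i=7: Q has 7 at row 3, column 2; remove 8 from row 3 of P and reverse-bump: 8 enters row 2 and ejects 6; 6 enters row 1 and ejects 5. So w(7) = 5. P is now [[1, 6, 7], [2, 8], [4]].
Step i=6: Q has 6 at row 2, column 2; remove 8 from row 2 of P and reverse-bump: 8 enters row 1 and ejects 7. So w(6) = 7. P is now [[1, 6, 8], [2], [4]].
Step i=5: Q has 5 at row 1, column 3; remove that cell from P, ejecting 8. So w(5) = 8. P is now [[1, 6], [2], [4]].
Step i=4: Q has 4 at row 1, column 2; remove that cell from P, ejecting 6. So w(4) = 6. P is now [[1], [2], [4]].
Step i=3: Q has 3 at row 3, column 1; remove 4 from row 3 of P and reverse-bump: 4 enters row 2 and ejects 2; 2 enters row 1 and ejects 1. So w(3) = 1. P is now [[2], [4]].
Step i=2: Q has 2 at row 2, column 1; remove 4 from row 2 of P and reverse-bump: 4 enters row 1 and ejects 2. So w(2) = 2. P is now [[4]].
Step i=1: Q has 1 at row 1, column 1; remove that cell from P, ejecting 4. So w(1) = 4. P is now [].

So w = 4 2 1 6 8 7 5 3.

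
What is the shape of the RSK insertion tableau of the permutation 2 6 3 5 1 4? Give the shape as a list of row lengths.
[3, 2, 1]

Row-insert each entry into an empty tableau.

After inserting 2: P = [[2]].
After inserting 6: P = [[2, 6]].
After inserting 3: P = [[2, 3], [6]].
After inserting 5: P = [[2, 3, 5], [6]].
After inserting 1: P = [[1, 3, 5], [2], [6]].
After inserting 4: P = [[1, 3, 4], [2, 5], [6]].

The final insertion tableau P = [[1, 3, 4], [2, 5], [6]] has shape [3, 2, 1].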